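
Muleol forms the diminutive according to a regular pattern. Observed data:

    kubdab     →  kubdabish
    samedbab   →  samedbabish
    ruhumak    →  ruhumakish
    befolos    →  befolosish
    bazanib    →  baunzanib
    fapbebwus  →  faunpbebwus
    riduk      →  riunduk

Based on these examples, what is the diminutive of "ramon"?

ramonish

ruhumak and riduk both end in -k yet inflect differently (ruhumakish, riunduk), so the final letter is not what conditions the rule; the last vowel is.
"ramon" has last vowel 'o'. The one such stem in the data (befolos → befolosish) adds -ish, so the same rule applies.
So ramon → ramonish.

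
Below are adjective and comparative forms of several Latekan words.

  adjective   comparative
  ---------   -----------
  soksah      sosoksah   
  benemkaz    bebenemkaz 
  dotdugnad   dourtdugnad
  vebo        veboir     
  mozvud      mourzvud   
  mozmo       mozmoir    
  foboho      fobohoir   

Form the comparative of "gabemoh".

gagabemoh

dotdugnad and benemkaz both have last vowel 'a' yet inflect differently (dourtdugnad, bebenemkaz), so the last vowel is not what conditions the rule; the final letter is.
"gabemoh" ends in -h. The one such stem in the data (soksah → sosoksah) repeats the first consonant+vowel as a prefix (as does benemkaz), so the same rule applies.
The other patterns: stems ending in -o add -ir; stems ending in -d insert -ur- after the first vowel.
So gabemoh → gagabemoh.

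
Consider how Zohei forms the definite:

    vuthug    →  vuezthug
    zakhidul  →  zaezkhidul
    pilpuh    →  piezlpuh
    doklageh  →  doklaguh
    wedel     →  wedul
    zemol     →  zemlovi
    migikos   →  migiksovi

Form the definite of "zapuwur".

zaezpuwur

zakhidul and zemol both end in -l yet inflect differently (zaezkhidul, zemlovi), so the final letter is not what conditions the rule; the last vowel is.
"zapuwur" has last vowel 'u'. The stems whose last vowel is 'u' (zakhidul → zaezkhidul, vuthug → vuezthug, pilpuh → piezlpuh) insert -ez- after the first vowel.
So zapuwur → zaezpuwur.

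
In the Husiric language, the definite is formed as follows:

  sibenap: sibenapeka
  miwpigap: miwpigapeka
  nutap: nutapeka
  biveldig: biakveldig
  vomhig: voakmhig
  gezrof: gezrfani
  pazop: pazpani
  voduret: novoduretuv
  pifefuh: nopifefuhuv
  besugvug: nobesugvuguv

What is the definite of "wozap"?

sibenap and pazop both end in -p yet inflect differently (sibenapeka, pazpani), so the final letter is not what conditions the rule; the last vowel is.
"wozap" has last vowel 'a'. The stems whose last vowel is 'a' (sibenap → sibenapeka, miwpigap → miwpigapeka, nutap → nutapeka) add -eka.
So wozap → wozapeka.

wozapeka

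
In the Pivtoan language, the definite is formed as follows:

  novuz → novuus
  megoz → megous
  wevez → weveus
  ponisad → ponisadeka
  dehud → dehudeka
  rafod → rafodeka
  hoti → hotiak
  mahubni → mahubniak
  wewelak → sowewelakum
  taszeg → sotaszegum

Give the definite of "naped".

novuz and dehud both have last vowel 'u' yet inflect differently (novuus, dehudeka), so the last vowel is not what conditions the rule; the final letter is.
"naped" ends in -d. The stems ending in -d (ponisad → ponisadeka, dehud → dehudeka, rafod → rafodeka) add -eka.
The other patterns: stems ending in -z drop the final letter and add -us; stems ending in -i add -ak; stems ending in -g or -k add so- … -um around the stem.
So naped → napedeka.

napedeka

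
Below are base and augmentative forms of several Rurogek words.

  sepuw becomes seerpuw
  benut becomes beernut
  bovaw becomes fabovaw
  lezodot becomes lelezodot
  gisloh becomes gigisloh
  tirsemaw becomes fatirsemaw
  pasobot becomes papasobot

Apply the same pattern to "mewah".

tirsemaw and sepuw both end in -w yet inflect differently (fatirsemaw, seerpuw), so the final letter is not what conditions the rule; the last vowel is.
"mewah" has last vowel 'a'. The stems whose last vowel is 'a' (tirsemaw → fatirsemaw, bovaw → fabovaw) add the prefix fa-.
The other patterns: stems whose last vowel is 'o' repeat the first consonant+vowel as a prefix; stems whose last vowel is 'u' insert -er- after the first vowel.
So mewah → famewah.

famewah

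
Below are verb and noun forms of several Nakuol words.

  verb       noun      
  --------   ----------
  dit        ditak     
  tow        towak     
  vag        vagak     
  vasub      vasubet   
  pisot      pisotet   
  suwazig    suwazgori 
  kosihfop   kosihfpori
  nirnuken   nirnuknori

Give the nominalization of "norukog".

norukgori

dit and pisot both end in -t yet inflect differently (ditak, pisotet), so the final letter is not what conditions the rule; the number of vowels is.
"norukog" has 3 vowels. The stems with 3 vowels (suwazig → suwazgori, kosihfop → kosihfpori, nirnuken → nirnuknori) delete the last vowel and add -ori.
So norukog → norukgori.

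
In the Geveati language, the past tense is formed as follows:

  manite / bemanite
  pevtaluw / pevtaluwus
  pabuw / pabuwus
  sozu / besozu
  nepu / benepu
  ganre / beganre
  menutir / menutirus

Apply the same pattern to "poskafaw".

nepu and pevtaluw both have last vowel 'u' yet inflect differently (benepu, pevtaluwus), so the last vowel is not what conditions the rule; whether the stem ends in a vowel or a consonant is.
"poskafaw" ends in a consonant. The stems ending in a consonant (pevtaluw → pevtaluwus, menutir → menutirus, pabuw → pabuwus) add -us.
So poskafaw → poskafawus.

poskafawus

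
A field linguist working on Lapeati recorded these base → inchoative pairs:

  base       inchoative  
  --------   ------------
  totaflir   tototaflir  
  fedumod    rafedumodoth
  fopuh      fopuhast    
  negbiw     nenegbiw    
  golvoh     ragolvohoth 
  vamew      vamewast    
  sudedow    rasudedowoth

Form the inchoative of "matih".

negbiw and sudedow both end in -w yet inflect differently (nenegbiw, rasudedowoth), so the final letter is not what conditions the rule; the last vowel is.
"matih" has last vowel 'i'. The stems whose last vowel is 'i' (totaflir → tototaflir, negbiw → nenegbiw) repeat the first consonant+vowel as a prefix.
The other patterns: stems whose last vowel is 'o' add ra- … -oth around the stem; stems whose last vowel is 'e' or 'u' add -ast.
So matih → mamatih.

mamatih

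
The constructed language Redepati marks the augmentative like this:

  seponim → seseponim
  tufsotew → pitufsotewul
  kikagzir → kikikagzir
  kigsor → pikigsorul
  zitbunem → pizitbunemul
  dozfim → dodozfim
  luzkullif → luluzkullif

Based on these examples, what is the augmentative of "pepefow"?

pipepefowul

kikagzir and kigsor both end in -r yet inflect differently (kikikagzir, pikigsorul), so the final letter is not what conditions the rule; the last vowel is.
"pepefow" has last vowel 'o'. The one such stem in the data (kigsor → pikigsorul) adds pi- … -ul around the stem, so the same rule applies.
So pepefow → pipepefowul.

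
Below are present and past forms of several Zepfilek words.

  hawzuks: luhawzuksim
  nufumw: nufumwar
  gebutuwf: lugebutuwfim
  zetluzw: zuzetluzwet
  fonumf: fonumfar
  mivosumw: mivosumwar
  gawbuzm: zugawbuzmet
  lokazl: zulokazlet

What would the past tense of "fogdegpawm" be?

"fogdegpawm" has second-to-last letter 'w'. The one such stem in the data (gebutuwf → lugebutuwfim) adds lu- … -im around the stem, so the same rule applies.
The other patterns: stems whose second-to-last letter is 'm' add -ar; stems whose second-to-last letter is 'z' add zu- … -et around the stem.
So fogdegpawm → lufogdegpawmim.

lufogdegpawmim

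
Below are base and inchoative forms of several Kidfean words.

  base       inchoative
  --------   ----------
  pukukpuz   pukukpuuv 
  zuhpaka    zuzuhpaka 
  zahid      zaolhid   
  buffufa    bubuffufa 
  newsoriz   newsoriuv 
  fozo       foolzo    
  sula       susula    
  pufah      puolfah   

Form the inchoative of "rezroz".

rezrouv

sula and pufah both have last vowel 'a' yet inflect differently (susula, puolfah), so the last vowel is not what conditions the rule; the final letter is.
"rezroz" ends in -z. The stems ending in -z (pukukpuz → pukukpuuv, newsoriz → newsoriuv) drop the final letter and add -uv.
The other patterns: stems ending in -a repeat the first consonant+vowel as a prefix; stems ending in -d, -h or -o insert -ol- after the first vowel.
So rezroz → rezrouv.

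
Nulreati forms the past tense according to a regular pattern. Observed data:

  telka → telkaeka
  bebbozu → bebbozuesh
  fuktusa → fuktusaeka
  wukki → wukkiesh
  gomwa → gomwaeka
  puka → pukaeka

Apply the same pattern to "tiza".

gomwa and wukki both have 2 vowels yet inflect differently (gomwaeka, wukkiesh), so the number of vowels is not what conditions the rule; the final letter is.
"tiza" ends in -a. The stems ending in -a (fuktusa → fuktusaeka, gomwa → gomwaeka, telka → telkaeka) add -eka.
So tiza → tizaeka.

tizaeka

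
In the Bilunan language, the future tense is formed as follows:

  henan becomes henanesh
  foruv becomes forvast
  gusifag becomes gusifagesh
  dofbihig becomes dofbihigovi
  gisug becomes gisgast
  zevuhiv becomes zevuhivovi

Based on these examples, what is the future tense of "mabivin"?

gusifag and gisug both end in -g yet inflect differently (gusifagesh, gisgast), so the final letter is not what conditions the rule; the last vowel is.
"mabivin" has last vowel 'i'. The stems whose last vowel is 'i' (zevuhiv → zevuhivovi, dofbihig → dofbihigovi) add -ovi.
So mabivin → mabivinovi.

mabivinovi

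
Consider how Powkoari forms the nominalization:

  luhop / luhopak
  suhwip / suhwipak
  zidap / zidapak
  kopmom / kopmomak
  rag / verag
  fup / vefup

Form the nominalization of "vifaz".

vifazak

luhop and fup both end in -p yet inflect differently (luhopak, vefup), so the final letter is not what conditions the rule; the number of vowels is.
"vifaz" has 2 vowels. The stems with 2 vowels (luhop → luhopak, suhwip → suhwipak, zidap → zidapak) add -ak.
The other pattern: stems with 1 vowel add the prefix ve-.
So vifaz → vifazak.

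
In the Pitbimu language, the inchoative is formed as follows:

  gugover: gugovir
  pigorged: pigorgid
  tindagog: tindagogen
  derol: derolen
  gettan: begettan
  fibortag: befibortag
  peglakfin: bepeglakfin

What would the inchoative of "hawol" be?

tindagog and fibortag both end in -g yet inflect differently (tindagogen, befibortag), so the final letter is not what conditions the rule; the last vowel is.
"hawol" has last vowel 'o'. The stems whose last vowel is 'o' (tindagog → tindagogen, derol → derolen) add -en.
The other patterns: stems whose last vowel is 'e' change the last vowel to 'i'; stems whose last vowel is 'a' or 'i' add the prefix be-.
So hawol → hawolen.

hawolen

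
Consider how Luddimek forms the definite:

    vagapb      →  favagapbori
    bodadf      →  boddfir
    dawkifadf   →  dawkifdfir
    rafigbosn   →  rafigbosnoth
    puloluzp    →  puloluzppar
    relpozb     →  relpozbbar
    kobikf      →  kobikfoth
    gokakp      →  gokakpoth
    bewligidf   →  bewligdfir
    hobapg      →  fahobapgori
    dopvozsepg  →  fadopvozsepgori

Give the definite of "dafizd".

dafizddar

vagapb and relpozb both end in -b yet inflect differently (favagapbori, relpozbbar), so the final letter is not what conditions the rule; the second-to-last letter is.
"dafizd" has second-to-last letter 'z'. The stems whose second-to-last letter is 'z' (puloluzp → puloluzppar, relpozb → relpozbbar) double the final consonant and add -ar.
So dafizd → dafizddar.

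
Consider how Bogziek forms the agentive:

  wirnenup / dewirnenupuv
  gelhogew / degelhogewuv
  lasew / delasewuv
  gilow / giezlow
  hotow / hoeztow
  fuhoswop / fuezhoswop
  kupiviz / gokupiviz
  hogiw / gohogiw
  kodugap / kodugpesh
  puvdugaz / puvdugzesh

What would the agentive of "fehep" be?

defehepuv

gelhogew and gilow both end in -w yet inflect differently (degelhogewuv, giezlow), so the final letter is not what conditions the rule; the last vowel is.
"fehep" has last vowel 'e'. The stems whose last vowel is 'e' (gelhogew → degelhogewuv, lasew → delasewuv) add de- … -uv around the stem.
The other patterns: stems whose last vowel is 'o' insert -ez- after the first vowel; stems whose last vowel is 'i' add the prefix go-; stems whose last vowel is 'a' delete the last vowel and add -esh.
So fehep → defehepuv.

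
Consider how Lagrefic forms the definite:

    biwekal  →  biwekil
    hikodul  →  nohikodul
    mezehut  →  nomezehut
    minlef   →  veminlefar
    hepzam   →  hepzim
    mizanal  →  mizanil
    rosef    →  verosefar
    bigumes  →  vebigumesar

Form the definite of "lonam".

biwekal and hikodul both end in -l yet inflect differently (biwekil, nohikodul), so the final letter is not what conditions the rule; the last vowel is.
"lonam" has last vowel 'a'. The stems whose last vowel is 'a' (hepzam → hepzim, biwekal → biwekil, mizanal → mizanil) change the last vowel to 'i'.
So lonam → lonim.

lonim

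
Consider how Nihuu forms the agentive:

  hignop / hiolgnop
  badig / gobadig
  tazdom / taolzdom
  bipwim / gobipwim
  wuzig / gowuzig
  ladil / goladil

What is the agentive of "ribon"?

bipwim and tazdom both end in -m yet inflect differently (gobipwim, taolzdom), so the final letter is not what conditions the rule; the last vowel is.
"ribon" has last vowel 'o'. The stems whose last vowel is 'o' (tazdom → taolzdom, hignop → hiolgnop) insert -ol- after the first vowel.
The other pattern: stems whose last vowel is 'i' add the prefix go-.
So ribon → riolbon.

riolbon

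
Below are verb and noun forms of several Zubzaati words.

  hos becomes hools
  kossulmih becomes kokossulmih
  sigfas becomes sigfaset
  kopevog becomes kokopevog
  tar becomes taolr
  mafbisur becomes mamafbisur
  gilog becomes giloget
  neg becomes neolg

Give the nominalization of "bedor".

bedoret

hos and sigfas both end in -s yet inflect differently (hools, sigfaset), so the final letter is not what conditions the rule; the number of vowels is.
"bedor" has 2 vowels. The stems with 2 vowels (sigfas → sigfaset, gilog → giloget) add -et.
The other patterns: stems with 1 vowel insert -ol- after the first vowel; stems with 3 vowels repeat the first consonant+vowel as a prefix.
So bedor → bedoret.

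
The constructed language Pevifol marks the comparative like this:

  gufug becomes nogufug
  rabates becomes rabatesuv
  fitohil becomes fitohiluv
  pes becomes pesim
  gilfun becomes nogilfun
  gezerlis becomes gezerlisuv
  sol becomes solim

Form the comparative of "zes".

zesim

sol and fitohil both end in -l yet inflect differently (solim, fitohiluv), so the final letter is not what conditions the rule; the number of vowels is.
"zes" has 1 vowel. The stems with 1 vowel (sol → solim, pes → pesim) add -im.
So zes → zesim.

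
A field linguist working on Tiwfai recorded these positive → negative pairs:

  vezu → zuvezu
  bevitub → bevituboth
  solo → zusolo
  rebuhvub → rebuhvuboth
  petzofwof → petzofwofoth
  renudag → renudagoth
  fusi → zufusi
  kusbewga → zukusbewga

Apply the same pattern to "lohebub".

"lohebub" ends in a consonant. The stems ending in a consonant (renudag → renudagoth, petzofwof → petzofwofoth, rebuhvub → rebuhvuboth) add -oth.
So lohebub → lohebuboth.

lohebuboth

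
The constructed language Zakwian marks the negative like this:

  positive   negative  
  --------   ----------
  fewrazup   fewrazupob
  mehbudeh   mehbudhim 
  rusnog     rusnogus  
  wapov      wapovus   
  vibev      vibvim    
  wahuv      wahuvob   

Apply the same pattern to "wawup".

wapov and vibev both end in -v yet inflect differently (wapovus, vibvim), so the final letter is not what conditions the rule; the last vowel is.
"wawup" has last vowel 'u'. The stems whose last vowel is 'u' (fewrazup → fewrazupob, wahuv → wahuvob) add -ob.
The other patterns: stems whose last vowel is 'o' add -us; stems whose last vowel is 'e' delete the last vowel and add -im.
So wawup → wawupob.

wawupob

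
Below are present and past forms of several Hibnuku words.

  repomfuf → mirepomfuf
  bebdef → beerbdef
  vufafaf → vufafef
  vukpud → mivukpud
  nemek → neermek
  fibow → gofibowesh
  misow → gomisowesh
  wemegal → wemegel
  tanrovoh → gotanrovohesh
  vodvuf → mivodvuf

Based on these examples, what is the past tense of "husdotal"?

bebdef and vufafaf both end in -f yet inflect differently (beerbdef, vufafef), so the final letter is not what conditions the rule; the last vowel is.
"husdotal" has last vowel 'a'. The stems whose last vowel is 'a' (vufafaf → vufafef, wemegal → wemegel) change the last vowel to 'e'.
The other patterns: stems whose last vowel is 'e' insert -er- after the first vowel; stems whose last vowel is 'u' add the prefix mi-; stems whose last vowel is 'o' add go- … -esh around the stem.
So husdotal → husdotel.

husdotel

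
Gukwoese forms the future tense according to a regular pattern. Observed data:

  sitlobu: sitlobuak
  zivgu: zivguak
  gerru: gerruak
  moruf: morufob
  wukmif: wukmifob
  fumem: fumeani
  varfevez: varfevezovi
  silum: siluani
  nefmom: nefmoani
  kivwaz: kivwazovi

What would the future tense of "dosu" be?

zivgu and silum both have last vowel 'u' yet inflect differently (zivguak, siluani), so the last vowel is not what conditions the rule; the final letter is.
"dosu" ends in -u. The stems ending in -u (zivgu → zivguak, gerru → gerruak, sitlobu → sitlobuak) add -ak.
The other patterns: stems ending in -z add -ovi; stems ending in -m drop the final letter and add -ani; stems ending in -f add -ob.
So dosu → dosuak.

dosuak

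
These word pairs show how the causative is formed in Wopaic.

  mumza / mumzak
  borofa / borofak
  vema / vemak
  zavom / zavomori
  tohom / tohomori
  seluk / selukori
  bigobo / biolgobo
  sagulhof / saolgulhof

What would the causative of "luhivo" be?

zavom and bigobo both have last vowel 'o' yet inflect differently (zavomori, biolgobo), so the last vowel is not what conditions the rule; the final letter is.
"luhivo" ends in -o. The one such stem in the data (bigobo → biolgobo) inserts -ol- after the first vowel (as does sagulhof), so the same rule applies.
So luhivo → luolhivo.

luolhivo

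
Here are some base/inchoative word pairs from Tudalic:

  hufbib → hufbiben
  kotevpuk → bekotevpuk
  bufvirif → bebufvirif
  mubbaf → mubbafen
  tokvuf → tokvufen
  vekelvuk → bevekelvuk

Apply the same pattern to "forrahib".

"forrahib" has 3 vowels. The stems with 3 vowels (vekelvuk → bevekelvuk, kotevpuk → bekotevpuk, bufvirif → bebufvirif) add the prefix be-.
So forrahib → beforrahib.

beforrahib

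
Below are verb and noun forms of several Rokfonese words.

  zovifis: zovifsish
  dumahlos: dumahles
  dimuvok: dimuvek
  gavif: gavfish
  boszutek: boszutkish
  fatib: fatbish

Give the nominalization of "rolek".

"rolek" has last vowel 'e'. The one such stem in the data (boszutek → boszutkish) deletes the last vowel and adds -ish (as do fatib, gavif), so the same rule applies.
The other pattern: stems whose last vowel is 'o' change the last vowel to 'e'.
So rolek → rolkish.

rolkish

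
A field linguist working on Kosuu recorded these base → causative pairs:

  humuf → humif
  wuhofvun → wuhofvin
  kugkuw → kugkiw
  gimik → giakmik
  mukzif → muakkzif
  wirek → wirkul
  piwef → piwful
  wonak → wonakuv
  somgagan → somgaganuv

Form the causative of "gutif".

humuf and mukzif both end in -f yet inflect differently (humif, muakkzif), so the final letter is not what conditions the rule; the last vowel is.
"gutif" has last vowel 'i'. The stems whose last vowel is 'i' (gimik → giakmik, mukzif → muakkzif) insert -ak- after the first vowel.
The other patterns: stems whose last vowel is 'u' change the last vowel to 'i'; stems whose last vowel is 'e' delete the last vowel and add -ul; stems whose last vowel is 'a' add -uv.
So gutif → guaktif.

guaktif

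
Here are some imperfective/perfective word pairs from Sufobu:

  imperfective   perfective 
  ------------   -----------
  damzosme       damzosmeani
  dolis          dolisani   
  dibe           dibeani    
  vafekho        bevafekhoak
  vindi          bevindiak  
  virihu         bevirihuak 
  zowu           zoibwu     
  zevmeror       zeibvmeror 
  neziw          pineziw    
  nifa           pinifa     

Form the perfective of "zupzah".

virihu and zowu both end in -u yet inflect differently (bevirihuak, zoibwu), so the final letter is not what conditions the rule; the first letter is.
"zupzah" begins with z-. The stems beginning with z- (zowu → zoibwu, zevmeror → zeibvmeror) insert -ib- after the first vowel.
The other patterns: stems beginning with d- add -ani; stems beginning with v- add be- … -ak around the stem; stems beginning with n- add the prefix pi-.
So zupzah → zuibpzah.

zuibpzah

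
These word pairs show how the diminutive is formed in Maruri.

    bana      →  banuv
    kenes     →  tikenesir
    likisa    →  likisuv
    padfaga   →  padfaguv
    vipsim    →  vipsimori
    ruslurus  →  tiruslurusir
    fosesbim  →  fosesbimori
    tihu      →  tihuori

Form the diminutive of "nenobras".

tihu and ruslurus both have last vowel 'u' yet inflect differently (tihuori, tiruslurusir), so the last vowel is not what conditions the rule; the final letter is.
"nenobras" ends in -s. The stems ending in -s (kenes → tikenesir, ruslurus → tiruslurusir) add ti- … -ir around the stem.
The other patterns: stems ending in -m or -u add -ori; stems ending in -a drop the final letter and add -uv.
So nenobras → tinenobrasir.

tinenobrasir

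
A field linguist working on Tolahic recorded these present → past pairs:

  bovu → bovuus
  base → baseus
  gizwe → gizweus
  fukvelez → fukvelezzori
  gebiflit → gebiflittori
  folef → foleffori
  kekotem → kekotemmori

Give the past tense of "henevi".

base and fukvelez both have last vowel 'e' yet inflect differently (baseus, fukvelezzori), so the last vowel is not what conditions the rule; whether the stem ends in a vowel or a consonant is.
"henevi" ends in a vowel. The stems ending in a vowel (bovu → bovuus, base → baseus, gizwe → gizweus) add -us.
The other pattern: stems ending in a consonant double the final consonant and add -ori.
So henevi → henevius.

henevius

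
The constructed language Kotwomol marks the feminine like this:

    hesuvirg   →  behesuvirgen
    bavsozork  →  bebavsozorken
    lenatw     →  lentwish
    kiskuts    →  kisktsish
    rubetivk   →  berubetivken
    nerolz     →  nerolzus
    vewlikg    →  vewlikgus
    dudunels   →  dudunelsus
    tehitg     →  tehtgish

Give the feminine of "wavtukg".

vewlikg and tehitg both end in -g yet inflect differently (vewlikgus, tehtgish), so the final letter is not what conditions the rule; the second-to-last letter is.
"wavtukg" has second-to-last letter 'k'. The one such stem in the data (vewlikg → vewlikgus) adds -us, so the same rule applies.
The other patterns: stems whose second-to-last letter is 't' delete the last vowel and add -ish; stems whose second-to-last letter is 'r' or 'v' add be- … -en around the stem.
So wavtukg → wavtukgus.

wavtukgus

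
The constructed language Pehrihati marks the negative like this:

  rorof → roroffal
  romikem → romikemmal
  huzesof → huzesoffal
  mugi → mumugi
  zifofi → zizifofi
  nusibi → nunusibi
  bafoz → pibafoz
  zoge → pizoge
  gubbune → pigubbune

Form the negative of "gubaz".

rorof and bafoz both have last vowel 'o' yet inflect differently (roroffal, pibafoz), so the last vowel is not what conditions the rule; the final letter is.
"gubaz" ends in -z. The one such stem in the data (bafoz → pibafoz) adds the prefix pi-, so the same rule applies.
The other patterns: stems ending in -f or -m double the final consonant and add -al; stems ending in -i repeat the first consonant+vowel as a prefix.
So gubaz → pigubaz.

pigubaz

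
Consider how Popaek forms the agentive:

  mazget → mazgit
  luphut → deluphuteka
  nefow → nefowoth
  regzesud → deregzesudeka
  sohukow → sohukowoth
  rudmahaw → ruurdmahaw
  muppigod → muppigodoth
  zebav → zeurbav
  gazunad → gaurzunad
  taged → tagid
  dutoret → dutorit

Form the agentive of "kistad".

kiurstad

muppigod and taged both end in -d yet inflect differently (muppigodoth, tagid), so the final letter is not what conditions the rule; the last vowel is.
"kistad" has last vowel 'a'. The stems whose last vowel is 'a' (zebav → zeurbav, rudmahaw → ruurdmahaw, gazunad → gaurzunad) insert -ur- after the first vowel.
So kistad → kiurstad.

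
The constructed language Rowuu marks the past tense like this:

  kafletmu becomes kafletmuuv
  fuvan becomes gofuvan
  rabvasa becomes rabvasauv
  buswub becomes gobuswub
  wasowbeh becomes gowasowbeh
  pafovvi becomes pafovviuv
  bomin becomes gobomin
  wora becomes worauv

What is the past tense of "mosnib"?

gomosnib

"mosnib" ends in a consonant. The stems ending in a consonant (buswub → gobuswub, fuvan → gofuvan, bomin → gobomin) add the prefix go-.
The other pattern: stems ending in a vowel add -uv.
So mosnib → gomosnib.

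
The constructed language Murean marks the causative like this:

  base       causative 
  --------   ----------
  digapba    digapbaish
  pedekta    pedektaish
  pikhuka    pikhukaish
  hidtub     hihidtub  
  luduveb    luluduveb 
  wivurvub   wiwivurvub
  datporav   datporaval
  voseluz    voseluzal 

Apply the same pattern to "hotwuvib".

hohotwuvib

digapba and datporav both have last vowel 'a' yet inflect differently (digapbaish, datporaval), so the last vowel is not what conditions the rule; the final letter is.
"hotwuvib" ends in -b. The stems ending in -b (hidtub → hihidtub, luduveb → luluduveb, wivurvub → wiwivurvub) repeat the first consonant+vowel as a prefix.
So hotwuvib → hohotwuvib.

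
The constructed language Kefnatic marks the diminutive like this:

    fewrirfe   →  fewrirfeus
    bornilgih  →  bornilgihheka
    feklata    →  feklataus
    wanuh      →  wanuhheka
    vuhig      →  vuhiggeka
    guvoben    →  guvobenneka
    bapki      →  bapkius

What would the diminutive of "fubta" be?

fubtaus

bapki and bornilgih both have last vowel 'i' yet inflect differently (bapkius, bornilgihheka), so the last vowel is not what conditions the rule; whether the stem ends in a vowel or a consonant is.
"fubta" ends in a vowel. The stems ending in a vowel (bapki → bapkius, feklata → feklataus, fewrirfe → fewrirfeus) add -us.
The other pattern: stems ending in a consonant double the final consonant and add -eka.
So fubta → fubtaus.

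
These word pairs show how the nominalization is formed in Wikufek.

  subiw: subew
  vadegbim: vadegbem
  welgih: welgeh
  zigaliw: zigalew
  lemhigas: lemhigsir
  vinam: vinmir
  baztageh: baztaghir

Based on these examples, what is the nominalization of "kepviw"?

vadegbim and vinam both end in -m yet inflect differently (vadegbem, vinmir), so the final letter is not what conditions the rule; the last vowel is.
"kepviw" has last vowel 'i'. The stems whose last vowel is 'i' (subiw → subew, vadegbim → vadegbem, welgih → welgeh) change the last vowel to 'e'.
So kepviw → kepvew.

kepvew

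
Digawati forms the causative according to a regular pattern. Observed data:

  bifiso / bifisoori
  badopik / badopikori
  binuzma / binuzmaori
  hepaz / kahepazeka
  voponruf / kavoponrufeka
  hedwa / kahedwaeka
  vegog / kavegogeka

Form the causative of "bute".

binuzma and hedwa both end in -a yet inflect differently (binuzmaori, kahedwaeka), so the final letter is not what conditions the rule; the first letter is.
"bute" begins with b-. The stems beginning with b- (bifiso → bifisoori, badopik → badopikori, binuzma → binuzmaori) add -ori.
So bute → buteori.

buteori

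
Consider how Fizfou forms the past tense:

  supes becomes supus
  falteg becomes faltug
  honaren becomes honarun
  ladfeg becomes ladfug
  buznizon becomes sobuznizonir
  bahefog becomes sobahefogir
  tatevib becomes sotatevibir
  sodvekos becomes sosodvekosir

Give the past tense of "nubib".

honaren and buznizon both end in -n yet inflect differently (honarun, sobuznizonir), so the final letter is not what conditions the rule; the last vowel is.
"nubib" has last vowel 'i'. The one such stem in the data (tatevib → sotatevibir) adds so- … -ir around the stem, so the same rule applies.
The other pattern: stems whose last vowel is 'e' change the last vowel to 'u'.
So nubib → sonubibir.

sonubibir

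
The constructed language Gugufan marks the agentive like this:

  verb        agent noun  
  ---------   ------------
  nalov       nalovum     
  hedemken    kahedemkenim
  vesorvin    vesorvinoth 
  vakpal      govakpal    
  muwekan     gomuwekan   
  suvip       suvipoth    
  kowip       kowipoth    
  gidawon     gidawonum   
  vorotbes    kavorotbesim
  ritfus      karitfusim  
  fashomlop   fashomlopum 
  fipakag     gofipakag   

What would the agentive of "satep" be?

hedemken and gidawon both end in -n yet inflect differently (kahedemkenim, gidawonum), so the final letter is not what conditions the rule; the last vowel is.
"satep" has last vowel 'e'. The stems whose last vowel is 'e' (hedemken → kahedemkenim, vorotbes → kavorotbesim) add ka- … -im around the stem.
So satep → kasatepim.

kasatepim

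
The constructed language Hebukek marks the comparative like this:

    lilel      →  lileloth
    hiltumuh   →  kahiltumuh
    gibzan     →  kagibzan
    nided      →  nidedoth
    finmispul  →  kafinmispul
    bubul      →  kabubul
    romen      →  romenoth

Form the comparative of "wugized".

wugizedoth

"wugized" has last vowel 'e'. The stems whose last vowel is 'e' (lilel → lileloth, nided → nidedoth, romen → romenoth) add -oth.
The other pattern: stems whose last vowel is 'a' or 'u' add the prefix ka-.
So wugized → wugizedoth.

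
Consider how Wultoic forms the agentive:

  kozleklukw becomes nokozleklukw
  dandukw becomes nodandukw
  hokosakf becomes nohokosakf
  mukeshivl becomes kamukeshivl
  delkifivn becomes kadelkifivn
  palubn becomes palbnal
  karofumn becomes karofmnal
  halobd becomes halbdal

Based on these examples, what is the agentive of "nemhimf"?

delkifivn and palubn both end in -n yet inflect differently (kadelkifivn, palbnal), so the final letter is not what conditions the rule; the second-to-last letter is.
"nemhimf" has second-to-last letter 'm'. The one such stem in the data (karofumn → karofmnal) deletes the last vowel and adds -al (as do palubn, halobd), so the same rule applies.
So nemhimf → nemhmfal.

nemhmfal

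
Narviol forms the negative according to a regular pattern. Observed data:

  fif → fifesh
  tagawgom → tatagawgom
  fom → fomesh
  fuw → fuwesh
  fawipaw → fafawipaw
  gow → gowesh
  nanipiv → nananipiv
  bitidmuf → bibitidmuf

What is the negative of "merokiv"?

fuw and fawipaw both end in -w yet inflect differently (fuwesh, fafawipaw), so the final letter is not what conditions the rule; the number of vowels is.
"merokiv" has 3 vowels. The stems with 3 vowels (fawipaw → fafawipaw, bitidmuf → bibitidmuf, tagawgom → tatagawgom) repeat the first consonant+vowel as a prefix.
So merokiv → memerokiv.

memerokiv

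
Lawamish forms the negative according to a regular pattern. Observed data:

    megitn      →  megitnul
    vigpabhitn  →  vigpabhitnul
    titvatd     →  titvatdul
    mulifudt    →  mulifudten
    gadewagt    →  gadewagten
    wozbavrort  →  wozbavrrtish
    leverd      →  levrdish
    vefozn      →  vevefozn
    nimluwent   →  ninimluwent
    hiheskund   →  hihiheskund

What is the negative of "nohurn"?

mulifudt and wozbavrort both end in -t yet inflect differently (mulifudten, wozbavrrtish), so the final letter is not what conditions the rule; the second-to-last letter is.
"nohurn" has second-to-last letter 'r'. The stems whose second-to-last letter is 'r' (wozbavrort → wozbavrrtish, leverd → levrdish) delete the last vowel and add -ish.
So nohurn → nohrnish.

nohrnish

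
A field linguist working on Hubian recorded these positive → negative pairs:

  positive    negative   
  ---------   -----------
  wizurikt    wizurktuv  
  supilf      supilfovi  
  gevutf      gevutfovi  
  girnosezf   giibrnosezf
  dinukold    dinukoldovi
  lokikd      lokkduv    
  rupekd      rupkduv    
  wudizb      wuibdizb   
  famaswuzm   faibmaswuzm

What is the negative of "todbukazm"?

girnosezf and supilf both end in -f yet inflect differently (giibrnosezf, supilfovi), so the final letter is not what conditions the rule; the second-to-last letter is.
"todbukazm" has second-to-last letter 'z'. The stems whose second-to-last letter is 'z' (girnosezf → giibrnosezf, famaswuzm → faibmaswuzm, wudizb → wuibdizb) insert -ib- after the first vowel.
The other patterns: stems whose second-to-last letter is 'k' delete the last vowel and add -uv; stems whose second-to-last letter is 'l' or 't' add -ovi.
So todbukazm → toibdbukazm.

toibdbukazm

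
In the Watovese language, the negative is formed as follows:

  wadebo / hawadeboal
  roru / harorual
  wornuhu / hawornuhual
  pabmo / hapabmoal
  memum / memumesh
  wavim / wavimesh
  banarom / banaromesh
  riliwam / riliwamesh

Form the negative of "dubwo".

"dubwo" ends in -o. The stems ending in -o (wadebo → hawadeboal, pabmo → hapabmoal) add ha- … -al around the stem.
The other pattern: stems ending in -m add -esh.
So dubwo → hadubwoal.

hadubwoal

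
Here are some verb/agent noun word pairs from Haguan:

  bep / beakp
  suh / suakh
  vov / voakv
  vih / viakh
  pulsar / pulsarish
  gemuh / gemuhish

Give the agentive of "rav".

"rav" has 1 vowel. The stems with 1 vowel (bep → beakp, suh → suakh, vov → voakv) insert -ak- after the first vowel.
The other pattern: stems with 2 vowels add -ish.
So rav → raakv.

raakv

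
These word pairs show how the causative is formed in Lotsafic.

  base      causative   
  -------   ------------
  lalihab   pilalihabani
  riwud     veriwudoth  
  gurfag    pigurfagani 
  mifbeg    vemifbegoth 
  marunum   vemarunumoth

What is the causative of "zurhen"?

gurfag and mifbeg both end in -g yet inflect differently (pigurfagani, vemifbegoth), so the final letter is not what conditions the rule; the last vowel is.
"zurhen" has last vowel 'e'. The one such stem in the data (mifbeg → vemifbegoth) adds ve- … -oth around the stem, so the same rule applies.
So zurhen → vezurhenoth.

vezurhenoth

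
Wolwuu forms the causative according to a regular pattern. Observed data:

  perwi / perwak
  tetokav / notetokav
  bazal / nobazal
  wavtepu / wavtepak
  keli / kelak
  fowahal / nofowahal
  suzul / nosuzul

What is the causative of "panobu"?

panobak

wavtepu and suzul both have last vowel 'u' yet inflect differently (wavtepak, nosuzul), so the last vowel is not what conditions the rule; whether the stem ends in a vowel or a consonant is.
"panobu" ends in a vowel. The stems ending in a vowel (perwi → perwak, wavtepu → wavtepak, keli → kelak) drop the final letter and add -ak.
So panobu → panobak.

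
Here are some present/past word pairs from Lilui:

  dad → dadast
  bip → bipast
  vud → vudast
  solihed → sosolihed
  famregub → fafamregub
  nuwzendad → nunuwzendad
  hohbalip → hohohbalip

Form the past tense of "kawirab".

dad and solihed both end in -d yet inflect differently (dadast, sosolihed), so the final letter is not what conditions the rule; the number of vowels is.
"kawirab" has 3 vowels. The stems with 3 vowels (solihed → sosolihed, famregub → fafamregub, nuwzendad → nunuwzendad) repeat the first consonant+vowel as a prefix.
So kawirab → kakawirab.

kakawirab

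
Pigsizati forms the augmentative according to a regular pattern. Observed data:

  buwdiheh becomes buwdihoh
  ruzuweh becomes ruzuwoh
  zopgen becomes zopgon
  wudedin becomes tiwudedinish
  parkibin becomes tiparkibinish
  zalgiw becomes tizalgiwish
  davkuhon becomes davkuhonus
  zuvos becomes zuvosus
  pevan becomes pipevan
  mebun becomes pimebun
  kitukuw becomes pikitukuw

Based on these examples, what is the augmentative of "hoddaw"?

zopgen and wudedin both end in -n yet inflect differently (zopgon, tiwudedinish), so the final letter is not what conditions the rule; the last vowel is.
"hoddaw" has last vowel 'a'. The one such stem in the data (pevan → pipevan) adds the prefix pi-, so the same rule applies.
The other patterns: stems whose last vowel is 'e' change the last vowel to 'o'; stems whose last vowel is 'i' add ti- … -ish around the stem; stems whose last vowel is 'o' add -us.
So hoddaw → pihoddaw.

pihoddaw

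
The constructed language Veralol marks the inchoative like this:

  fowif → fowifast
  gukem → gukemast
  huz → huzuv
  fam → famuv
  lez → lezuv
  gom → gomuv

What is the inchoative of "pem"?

gukem and fam both end in -m yet inflect differently (gukemast, famuv), so the final letter is not what conditions the rule; the number of vowels is.
"pem" has 1 vowel. The stems with 1 vowel (huz → huzuv, fam → famuv, lez → lezuv) add -uv.
The other pattern: stems with 2 vowels add -ast.
So pem → pemuv.

pemuv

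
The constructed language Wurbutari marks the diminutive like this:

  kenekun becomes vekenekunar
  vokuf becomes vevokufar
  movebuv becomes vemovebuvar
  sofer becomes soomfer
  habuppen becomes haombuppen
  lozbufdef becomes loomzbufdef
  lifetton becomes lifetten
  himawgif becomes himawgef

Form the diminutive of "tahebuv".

kenekun and habuppen both end in -n yet inflect differently (vekenekunar, haombuppen), so the final letter is not what conditions the rule; the last vowel is.
"tahebuv" has last vowel 'u'. The stems whose last vowel is 'u' (kenekun → vekenekunar, vokuf → vevokufar, movebuv → vemovebuvar) add ve- … -ar around the stem.
The other patterns: stems whose last vowel is 'e' insert -om- after the first vowel; stems whose last vowel is 'i' or 'o' change the last vowel to 'e'.
So tahebuv → vetahebuvar.

vetahebuvar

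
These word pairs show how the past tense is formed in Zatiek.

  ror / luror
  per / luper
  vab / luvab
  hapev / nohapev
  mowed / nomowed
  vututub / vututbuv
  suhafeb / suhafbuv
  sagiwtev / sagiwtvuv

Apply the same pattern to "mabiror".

vab and vututub both end in -b yet inflect differently (luvab, vututbuv), so the final letter is not what conditions the rule; the number of vowels is.
"mabiror" has 3 vowels. The stems with 3 vowels (vututub → vututbuv, suhafeb → suhafbuv, sagiwtev → sagiwtvuv) delete the last vowel and add -uv.
The other patterns: stems with 1 vowel add the prefix lu-; stems with 2 vowels add the prefix no-.
So mabiror → mabirruv.

mabirruv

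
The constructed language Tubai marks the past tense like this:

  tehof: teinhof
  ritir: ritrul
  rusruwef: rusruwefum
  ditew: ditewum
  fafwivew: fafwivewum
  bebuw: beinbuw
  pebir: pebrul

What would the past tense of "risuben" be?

rusruwef and tehof both end in -f yet inflect differently (rusruwefum, teinhof), so the final letter is not what conditions the rule; the last vowel is.
"risuben" has last vowel 'e'. The stems whose last vowel is 'e' (fafwivew → fafwivewum, ditew → ditewum, rusruwef → rusruwefum) add -um.
So risuben → risubenum.

risubenum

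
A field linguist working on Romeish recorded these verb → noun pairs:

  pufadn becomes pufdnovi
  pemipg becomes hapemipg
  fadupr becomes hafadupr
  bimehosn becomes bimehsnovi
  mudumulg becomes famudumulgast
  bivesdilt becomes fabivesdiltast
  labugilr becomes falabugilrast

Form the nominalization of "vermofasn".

labugilr and fadupr both end in -r yet inflect differently (falabugilrast, hafadupr), so the final letter is not what conditions the rule; the second-to-last letter is.
"vermofasn" has second-to-last letter 's'. The one such stem in the data (bimehosn → bimehsnovi) deletes the last vowel and adds -ovi (as does pufadn), so the same rule applies.
So vermofasn → vermofsnovi.

vermofsnovi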